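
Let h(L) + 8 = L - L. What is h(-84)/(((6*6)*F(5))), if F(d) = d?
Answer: -2/45 ≈ -0.044444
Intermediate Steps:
h(L) = -8 (h(L) = -8 + (L - L) = -8 + 0 = -8)
h(-84)/(((6*6)*F(5))) = -8/((6*6)*5) = -8/(36*5) = -8/180 = -8*1/180 = -2/45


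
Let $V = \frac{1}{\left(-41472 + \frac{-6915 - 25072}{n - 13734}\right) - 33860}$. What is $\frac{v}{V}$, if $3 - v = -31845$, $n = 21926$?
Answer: $- \frac{2456881041111}{1024} \approx -2.3993 \cdot 10^{9}$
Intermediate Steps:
$v = 31848$ ($v = 3 - -31845 = 3 + 31845 = 31848$)
$V = - \frac{8192}{617151731}$ ($V = \frac{1}{\left(-41472 + \frac{-6915 - 25072}{21926 - 13734}\right) - 33860} = \frac{1}{\left(-41472 - \frac{31987}{8192}\right) - 33860} = \frac{1}{- \frac{339770611}{8192} - 33860} = \frac{1}{- \frac{617151731}{8192}} = - \frac{8192}{617151731} \approx -1.3274 \cdot 10^{-5}$)
$\frac{v}{V} = \frac{31848}{- \frac{8192}{617151731}} = 31848 \left(- \frac{617151731}{8192}\right) = - \frac{2456881041111}{1024}$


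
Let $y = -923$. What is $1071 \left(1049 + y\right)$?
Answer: $134946$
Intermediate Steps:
$1071 \left(1049 + y\right) = 1071 \left(1049 - 923\right) = 1071 \cdot 126 = 134946$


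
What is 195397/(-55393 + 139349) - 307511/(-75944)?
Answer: 10164155821/1593988616 ≈ 6.3766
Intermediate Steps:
195397/(-55393 + 139349) - 307511/(-75944) = 195397/83956 - 307511*(-1/75944) = 195397*(1/83956) + 307511/75944 = 195397/83956 + 307511/75944 = 10164155821/1593988616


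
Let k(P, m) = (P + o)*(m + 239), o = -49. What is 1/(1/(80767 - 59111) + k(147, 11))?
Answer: 21656/530572001 ≈ 4.0816e-5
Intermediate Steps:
k(P, m) = (-49 + P)*(239 + m) (k(P, m) = (P - 49)*(m + 239) = (-49 + P)*(239 + m))
1/(1/(80767 - 59111) + k(147, 11)) = 1/(1/(80767 - 59111) + (-11711 - 49*11 + 239*147 + 147*11)) = 1/(1/21656 + (-11711 - 539 + 35133 + 1617)) = 1/(1/21656 + 24500) = 1/(530572001/21656) = 21656/530572001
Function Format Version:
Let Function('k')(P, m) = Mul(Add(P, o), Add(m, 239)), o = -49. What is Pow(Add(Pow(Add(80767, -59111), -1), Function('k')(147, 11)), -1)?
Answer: Rational(21656, 530572001) ≈ 4.0816e-5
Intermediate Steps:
Function('k')(P, m) = Mul(Add(-49, P), Add(239, m)) (Function('k')(P, m) = Mul(Add(P, -49), Add(m, 239)) = Mul(Add(-49, P), Add(239, m)))
Pow(Add(Pow(Add(80767, -59111), -1), Function('k')(147, 11)), -1) = Pow(Add(Pow(Add(80767, -59111), -1), Add(-11711, Mul(-49, 11), Mul(239, 147), Mul(147, 11))), -1) = Pow(Add(Pow(21656, -1), Add(-11711, -539, 35133, 1617)), -1) = Pow(Add(Rational(1, 21656), 24500), -1) = Pow(Rational(530572001, 21656), -1) = Rational(21656, 530572001)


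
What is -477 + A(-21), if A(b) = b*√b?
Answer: -477 - 21*I*√21 ≈ -477.0 - 96.234*I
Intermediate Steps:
A(b) = b^(3/2)
-477 + A(-21) = -477 + (-21)^(3/2) = -477 - 21*I*√21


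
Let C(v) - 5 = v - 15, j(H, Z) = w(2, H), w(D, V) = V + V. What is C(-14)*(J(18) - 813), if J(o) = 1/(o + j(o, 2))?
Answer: 175604/9 ≈ 19512.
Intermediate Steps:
w(D, V) = 2*V
j(H, Z) = 2*H
J(o) = 1/(3*o) (J(o) = 1/(o + 2*o) = 1/(3*o))
C(v) = -10 + v (C(v) = 5 + (v - 15) = 5 + (-15 + v) = -10 + v)
C(-14)*(J(18) - 813) = (-10 - 14)*((1/3)/18 - 813) = -24*((1/3)*(1/18) - 813) = -24*(1/54 - 813) = -24*(-43901/54) = 175604/9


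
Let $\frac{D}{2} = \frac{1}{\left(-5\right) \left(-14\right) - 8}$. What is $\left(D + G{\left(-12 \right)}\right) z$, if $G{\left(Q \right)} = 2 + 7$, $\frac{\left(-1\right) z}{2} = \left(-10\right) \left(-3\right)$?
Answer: $- \frac{16800}{31} \approx -541.94$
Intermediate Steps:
$z = -60$ ($z = - 2 \left(\left(-10\right) \left(-3\right)\right) = \left(-2\right) 30 = -60$)
$D = \frac{1}{31}$ ($D = \frac{2}{\left(-5\right) \left(-14\right) - 8} = \frac{2}{70 - 8} = \frac{2}{62} = 2 \cdot \frac{1}{62} = \frac{1}{31} \approx 0.032258$)
$G{\left(Q \right)} = 9$
$\left(D + G{\left(-12 \right)}\right) z = \left(\frac{1}{31} + 9\right) \left(-60\right) = \frac{280}{31} \left(-60\right) = - \frac{16800}{31}$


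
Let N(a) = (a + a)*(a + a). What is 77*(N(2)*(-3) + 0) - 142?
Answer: -3838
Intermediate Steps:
N(a) = 4*a² (N(a) = (2*a)*(2*a) = 4*a²)
77*(N(2)*(-3) + 0) - 142 = 77*((4*2²)*(-3) + 0) - 142 = 77*((4*4)*(-3) + 0) - 142 = 77*(16*(-3) + 0) - 142 = 77*(-48 + 0) - 142 = 77*(-48) - 142 = -3696 - 142 = -3838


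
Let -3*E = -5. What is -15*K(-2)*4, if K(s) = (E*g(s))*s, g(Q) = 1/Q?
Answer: -100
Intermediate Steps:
E = 5/3 (E = -1/3*(-5) = 5/3 ≈ 1.6667)
K(s) = 5/3 (K(s) = (5/(3*s))*s = 5/3)
-15*K(-2)*4 = -15*5/3*4 = -25*4 = -100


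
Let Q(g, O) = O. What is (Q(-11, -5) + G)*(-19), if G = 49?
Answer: -836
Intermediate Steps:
(Q(-11, -5) + G)*(-19) = (-5 + 49)*(-19) = 44*(-19) = -836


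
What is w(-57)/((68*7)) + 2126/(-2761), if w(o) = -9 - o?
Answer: -219862/328559 ≈ -0.66917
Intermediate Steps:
w(-57)/((68*7)) + 2126/(-2761) = (-9 - 1*(-57))/((68*7)) + 2126/(-2761) = (-9 + 57)/476 + 2126*(-1/2761) = 48*(1/476) - 2126/2761 = 12/119 - 2126/2761 = -219862/328559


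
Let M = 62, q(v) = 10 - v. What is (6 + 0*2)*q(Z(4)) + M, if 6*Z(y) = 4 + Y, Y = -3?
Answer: 121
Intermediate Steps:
Z(y) = ⅙ (Z(y) = (4 - 3)/6 = (⅙)*1 = ⅙)
(6 + 0*2)*q(Z(4)) + M = (6 + 0*2)*(10 - 1*⅙) + 62 = (6 + 0)*(10 - ⅙) + 62 = 6*(59/6) + 62 = 59 + 62 = 121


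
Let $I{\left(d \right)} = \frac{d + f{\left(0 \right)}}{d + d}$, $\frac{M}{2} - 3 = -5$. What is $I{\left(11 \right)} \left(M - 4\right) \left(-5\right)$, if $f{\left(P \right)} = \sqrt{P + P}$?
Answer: $20$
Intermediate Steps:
$f{\left(P \right)} = \sqrt{2} \sqrt{P}$ ($f{\left(P \right)} = \sqrt{2 P} = \sqrt{2} \sqrt{P}$)
$M = -4$ ($M = 6 + 2 \left(-5\right) = 6 - 10 = -4$)
$I{\left(d \right)} = \frac{1}{2}$ ($I{\left(d \right)} = \frac{d + \sqrt{2} \sqrt{0}}{d + d} = \frac{d + \sqrt{2} \cdot 0}{2 d} = \left(d + 0\right) \frac{1}{2 d} = d \frac{1}{2 d} = \frac{1}{2}$)
$I{\left(11 \right)} \left(M - 4\right) \left(-5\right) = \frac{\left(-4 - 4\right) \left(-5\right)}{2} = \frac{\left(-8\right) \left(-5\right)}{2} = \frac{1}{2} \cdot 40 = 20$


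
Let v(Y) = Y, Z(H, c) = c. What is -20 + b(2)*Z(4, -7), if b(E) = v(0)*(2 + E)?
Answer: -20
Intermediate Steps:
b(E) = 0 (b(E) = 0*(2 + E) = 0)
-20 + b(2)*Z(4, -7) = -20 + 0*(-7) = -20 + 0 = -20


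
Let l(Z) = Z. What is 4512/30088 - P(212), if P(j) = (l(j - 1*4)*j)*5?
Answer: -829224716/3761 ≈ -2.2048e+5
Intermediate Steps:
P(j) = 5*j*(-4 + j) (P(j) = ((j - 1*4)*j)*5 = ((j - 4)*j)*5 = ((-4 + j)*j)*5 = (j*(-4 + j))*5 = 5*j*(-4 + j))
4512/30088 - P(212) = 4512/30088 - 5*212*(-4 + 212) = 4512*(1/30088) - 5*212*208 = 564/3761 - 1*220480 = 564/3761 - 220480 = -829224716/3761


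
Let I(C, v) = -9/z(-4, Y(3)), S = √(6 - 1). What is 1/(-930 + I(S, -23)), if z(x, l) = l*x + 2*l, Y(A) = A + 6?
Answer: -2/1859 ≈ -0.0010758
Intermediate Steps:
Y(A) = 6 + A
z(x, l) = 2*l + l*x
S = √5 ≈ 2.2361
I(C, v) = ½ (I(C, v) = -9*1/((2 - 4)*(6 + 3)) = -9/(9*(-2)) = -9/(-18) = -9*(-1/18) = ½)
1/(-930 + I(S, -23)) = 1/(-930 + ½) = 1/(-1859/2) = -2/1859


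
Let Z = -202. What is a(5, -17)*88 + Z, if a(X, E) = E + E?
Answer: -3194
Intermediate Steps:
a(X, E) = 2*E
a(5, -17)*88 + Z = (2*(-17))*88 - 202 = -34*88 - 202 = -2992 - 202 = -3194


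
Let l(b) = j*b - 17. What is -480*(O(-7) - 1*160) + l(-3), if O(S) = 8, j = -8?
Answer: 72967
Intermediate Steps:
l(b) = -17 - 8*b (l(b) = -8*b - 17 = -17 - 8*b)
-480*(O(-7) - 1*160) + l(-3) = -480*(8 - 1*160) + (-17 - 8*(-3)) = -480*(8 - 160) + (-17 + 24) = -480*(-152) + 7 = 72960 + 7 = 72967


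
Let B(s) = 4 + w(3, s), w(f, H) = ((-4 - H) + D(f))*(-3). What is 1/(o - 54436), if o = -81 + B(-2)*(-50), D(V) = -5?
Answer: -1/55767 ≈ -1.7932e-5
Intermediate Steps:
w(f, H) = 27 + 3*H (w(f, H) = ((-4 - H) - 5)*(-3) = (-9 - H)*(-3) = 27 + 3*H)
B(s) = 31 + 3*s (B(s) = 4 + (27 + 3*s) = 31 + 3*s)
o = -1331 (o = -81 + (31 + 3*(-2))*(-50) = -81 + (31 - 6)*(-50) = -81 + 25*(-50) = -81 - 1250 = -1331)
1/(o - 54436) = 1/(-1331 - 54436) = 1/(-55767) = -1/55767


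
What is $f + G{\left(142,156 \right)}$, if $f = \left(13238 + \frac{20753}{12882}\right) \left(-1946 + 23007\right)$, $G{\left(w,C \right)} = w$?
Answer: $\frac{3592011591053}{12882} \approx 2.7884 \cdot 10^{8}$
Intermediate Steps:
$f = \frac{3592009761809}{12882}$ ($f = \left(13238 + 20753 \cdot \frac{1}{12882}\right) 21061 = \left(13238 + \frac{20753}{12882}\right) 21061 = \frac{170552669}{12882} \cdot 21061 = \frac{3592009761809}{12882} \approx 2.7884 \cdot 10^{8}$)
$f + G{\left(142,156 \right)} = \frac{3592009761809}{12882} + 142 = \frac{3592011591053}{12882}$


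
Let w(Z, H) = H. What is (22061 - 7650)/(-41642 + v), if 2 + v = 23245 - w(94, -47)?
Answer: -14411/18352 ≈ -0.78526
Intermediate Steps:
v = 23290 (v = -2 + (23245 - 1*(-47)) = -2 + (23245 + 47) = -2 + 23292 = 23290)
(22061 - 7650)/(-41642 + v) = (22061 - 7650)/(-41642 + 23290) = 14411/(-18352) = 14411*(-1/18352) = -14411/18352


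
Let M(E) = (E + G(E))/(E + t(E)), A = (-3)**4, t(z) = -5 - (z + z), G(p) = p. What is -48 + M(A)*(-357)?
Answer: 26853/43 ≈ 624.49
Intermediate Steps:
t(z) = -5 - 2*z
A = 81
M(E) = 2*E/(-5 - E) (M(E) = (E + E)/(E + (-5 - 2*E)) = (2*E)/(-5 - E) = 2*E/(-5 - E))
-48 + M(A)*(-357) = -48 + (2*81/(-5 - 1*81))*(-357) = -48 + (2*81/(-5 - 81))*(-357) = -48 + (2*81/(-86))*(-357) = -48 + (2*81*(-1/86))*(-357) = -48 - 81/43*(-357) = -48 + 28917/43 = 26853/43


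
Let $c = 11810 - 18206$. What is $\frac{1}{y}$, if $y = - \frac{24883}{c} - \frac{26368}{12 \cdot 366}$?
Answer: $- \frac{1170468}{2473483} \approx -0.47321$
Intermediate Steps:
$c = -6396$ ($c = 11810 - 18206 = -6396$)
$y = - \frac{2473483}{1170468}$ ($y = - \frac{24883}{-6396} - \frac{26368}{12 \cdot 366} = \left(-24883\right) \left(- \frac{1}{6396}\right) - \frac{26368}{4392} = \frac{24883}{6396} - \frac{3296}{549} = - \frac{2473483}{1170468} \approx -2.1132$)
$\frac{1}{y} = \frac{1}{- \frac{2473483}{1170468}} = - \frac{1170468}{2473483}$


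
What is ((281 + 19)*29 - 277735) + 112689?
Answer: -156346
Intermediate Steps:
((281 + 19)*29 - 277735) + 112689 = (300*29 - 277735) + 112689 = (8700 - 277735) + 112689 = -269035 + 112689 = -156346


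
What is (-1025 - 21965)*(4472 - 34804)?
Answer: 697332680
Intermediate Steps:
(-1025 - 21965)*(4472 - 34804) = -22990*(-30332) = 697332680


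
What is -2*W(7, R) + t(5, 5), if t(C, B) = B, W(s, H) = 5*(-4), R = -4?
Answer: 45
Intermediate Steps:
W(s, H) = -20
-2*W(7, R) + t(5, 5) = -2*(-20) + 5 = 40 + 5 = 45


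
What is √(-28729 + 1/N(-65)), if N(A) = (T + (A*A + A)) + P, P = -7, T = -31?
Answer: I*√54236789146/1374 ≈ 169.5*I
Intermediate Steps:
N(A) = -38 + A + A² (N(A) = (-31 + (A*A + A)) - 7 = (-31 + (A² + A)) - 7 = (-31 + (A + A²)) - 7 = (-31 + A + A²) - 7 = -38 + A + A²)
√(-28729 + 1/N(-65)) = √(-28729 + 1/(-38 - 65 + (-65)²)) = √(-28729 + 1/(-38 - 65 + 4225)) = √(-28729 + 1/4122) = √(-118420937/4122) = I*√54236789146/1374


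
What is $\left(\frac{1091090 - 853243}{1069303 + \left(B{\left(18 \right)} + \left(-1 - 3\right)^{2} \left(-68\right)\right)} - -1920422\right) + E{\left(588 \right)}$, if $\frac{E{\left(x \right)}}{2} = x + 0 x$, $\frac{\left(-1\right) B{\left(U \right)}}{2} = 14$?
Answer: $\frac{2052626240673}{1068187} \approx 1.9216 \cdot 10^{6}$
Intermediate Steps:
$B{\left(U \right)} = -28$ ($B{\left(U \right)} = \left(-2\right) 14 = -28$)
$E{\left(x \right)} = 2 x$ ($E{\left(x \right)} = 2 \left(x + 0 x\right) = 2 \left(x + 0\right) = 2 x$)
$\left(\frac{1091090 - 853243}{1069303 + \left(B{\left(18 \right)} + \left(-1 - 3\right)^{2} \left(-68\right)\right)} - -1920422\right) + E{\left(588 \right)} = \left(\frac{1091090 - 853243}{1069303 + \left(-28 + \left(-1 - 3\right)^{2} \left(-68\right)\right)} - -1920422\right) + 2 \cdot 588 = \left(\frac{237847}{1069303 + \left(-28 + \left(-4\right)^{2} \left(-68\right)\right)} + 1920422\right) + 1176 = \left(\frac{237847}{1069303 + \left(-28 + 16 \left(-68\right)\right)} + 1920422\right) + 1176 = \left(\frac{237847}{1069303 - 1116} + 1920422\right) + 1176 = \left(\frac{237847}{1068187} + 1920422\right) + 1176 = \frac{2051370052761}{1068187} + 1176 = \frac{2052626240673}{1068187}$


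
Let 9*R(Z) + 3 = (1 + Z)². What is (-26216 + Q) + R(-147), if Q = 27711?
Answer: 34768/9 ≈ 3863.1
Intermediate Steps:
R(Z) = -⅓ + (1 + Z)²/9
(-26216 + Q) + R(-147) = (-26216 + 27711) + (-⅓ + (1 - 147)²/9) = 1495 + (-⅓ + (⅑)*(-146)²) = 1495 + (-⅓ + (⅑)*21316) = 1495 + (-⅓ + 21316/9) = 1495 + 21313/9 = 34768/9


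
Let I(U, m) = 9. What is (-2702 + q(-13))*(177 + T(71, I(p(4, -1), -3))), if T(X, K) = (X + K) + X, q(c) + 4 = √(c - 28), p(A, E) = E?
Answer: -887568 + 328*I*√41 ≈ -8.8757e+5 + 2100.2*I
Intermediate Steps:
q(c) = -4 + √(-28 + c) (q(c) = -4 + √(c - 28) = -4 + √(-28 + c))
T(X, K) = K + 2*X (T(X, K) = (K + X) + X = K + 2*X)
(-2702 + q(-13))*(177 + T(71, I(p(4, -1), -3))) = (-2702 + (-4 + √(-28 - 13)))*(177 + (9 + 2*71)) = (-2702 + (-4 + √(-41)))*(177 + (9 + 142)) = (-2702 + (-4 + I*√41))*(177 + 151) = (-2706 + I*√41)*328 = -887568 + 328*I*√41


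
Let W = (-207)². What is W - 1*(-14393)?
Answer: 57242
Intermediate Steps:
W = 42849
W - 1*(-14393) = 42849 - 1*(-14393) = 42849 + 14393 = 57242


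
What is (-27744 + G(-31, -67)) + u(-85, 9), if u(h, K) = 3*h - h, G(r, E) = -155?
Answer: -28069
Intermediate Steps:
u(h, K) = 2*h
(-27744 + G(-31, -67)) + u(-85, 9) = (-27744 - 155) + 2*(-85) = -27899 - 170 = -28069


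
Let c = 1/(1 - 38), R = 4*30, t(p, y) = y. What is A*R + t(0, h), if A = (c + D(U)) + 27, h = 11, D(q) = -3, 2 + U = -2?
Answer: 106847/37 ≈ 2887.8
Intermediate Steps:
U = -4 (U = -2 - 2 = -4)
R = 120
c = -1/37 (c = 1/(-37) = -1/37 ≈ -0.027027)
A = 887/37 (A = (-1/37 - 3) + 27 = -112/37 + 27 = 887/37 ≈ 23.973)
A*R + t(0, h) = (887/37)*120 + 11 = 106440/37 + 11 = 106847/37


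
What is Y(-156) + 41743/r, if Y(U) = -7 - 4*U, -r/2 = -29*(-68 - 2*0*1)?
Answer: 2391705/3944 ≈ 606.42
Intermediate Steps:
r = -3944 (r = -(-58)*(-68 - 2*0*1) = -(-58)*(-68 + 0*1) = -(-58)*(-68 + 0) = -(-58)*(-68) = -2*1972 = -3944)
Y(-156) + 41743/r = (-7 - 4*(-156)) + 41743/(-3944) = (-7 + 624) + 41743*(-1/3944) = 617 - 41743/3944 = 2391705/3944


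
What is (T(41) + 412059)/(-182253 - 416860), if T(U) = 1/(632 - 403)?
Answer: -94361512/137196877 ≈ -0.68778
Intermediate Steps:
T(U) = 1/229
(T(41) + 412059)/(-182253 - 416860) = (1/229 + 412059)/(-182253 - 416860) = (94361512/229)/(-599113) = (94361512/229)*(-1/599113) = -94361512/137196877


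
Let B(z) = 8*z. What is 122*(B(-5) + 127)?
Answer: 10614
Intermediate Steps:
122*(B(-5) + 127) = 122*(8*(-5) + 127) = 122*(-40 + 127) = 122*87 = 10614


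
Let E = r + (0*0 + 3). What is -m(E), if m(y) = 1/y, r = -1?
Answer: -1/2 ≈ -0.50000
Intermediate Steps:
E = 2 (E = -1 + (0*0 + 3) = -1 + (0 + 3) = -1 + 3 = 2)
-m(E) = -1/2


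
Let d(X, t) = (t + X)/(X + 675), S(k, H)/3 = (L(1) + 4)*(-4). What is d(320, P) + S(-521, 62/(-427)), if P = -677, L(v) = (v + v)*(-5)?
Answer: 71283/995 ≈ 71.641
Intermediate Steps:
L(v) = -10*v (L(v) = (2*v)*(-5) = -10*v)
S(k, H) = 72 (S(k, H) = 3*((-10*1 + 4)*(-4)) = 3*((-10 + 4)*(-4)) = 3*(-6*(-4)) = 3*24 = 72)
d(X, t) = (X + t)/(675 + X)
d(320, P) + S(-521, 62/(-427)) = (320 - 677)/(675 + 320) + 72 = -357/995 + 72 = 71283/995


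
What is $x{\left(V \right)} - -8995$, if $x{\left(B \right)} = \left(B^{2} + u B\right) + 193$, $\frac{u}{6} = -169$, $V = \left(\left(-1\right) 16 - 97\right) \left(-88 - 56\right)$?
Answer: $248287364$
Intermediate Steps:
$V = 16272$ ($V = \left(-16 - 97\right) \left(-144\right) = \left(-113\right) \left(-144\right) = 16272$)
$u = -1014$ ($u = 6 \left(-169\right) = -1014$)
$x{\left(B \right)} = 193 + B^{2} - 1014 B$ ($x{\left(B \right)} = \left(B^{2} - 1014 B\right) + 193 = 193 + B^{2} - 1014 B$)
$x{\left(V \right)} - -8995 = \left(193 + 16272^{2} - 16499808\right) - -8995 = \left(193 + 264777984 - 16499808\right) + 8995 = 248278369 + 8995 = 248287364$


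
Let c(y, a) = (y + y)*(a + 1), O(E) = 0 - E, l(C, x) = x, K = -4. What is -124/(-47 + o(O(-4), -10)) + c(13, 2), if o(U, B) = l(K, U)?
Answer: 3478/43 ≈ 80.884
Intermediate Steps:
O(E) = -E
c(y, a) = 2*y*(1 + a) (c(y, a) = (2*y)*(1 + a) = 2*y*(1 + a))
o(U, B) = U
-124/(-47 + o(O(-4), -10)) + c(13, 2) = -124/(-47 - 1*(-4)) + 2*13*(1 + 2) = -124/(-47 + 4) + 2*13*3 = -124/(-43) + 78 = -1/43*(-124) + 78 = 124/43 + 78 = 3478/43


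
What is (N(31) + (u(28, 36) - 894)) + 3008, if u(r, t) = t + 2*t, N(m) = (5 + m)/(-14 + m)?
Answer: 37810/17 ≈ 2224.1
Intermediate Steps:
N(m) = (5 + m)/(-14 + m)
u(r, t) = 3*t
(N(31) + (u(28, 36) - 894)) + 3008 = ((5 + 31)/(-14 + 31) + (3*36 - 894)) + 3008 = (36/17 + (108 - 894)) + 3008 = ((1/17)*36 - 786) + 3008 = (36/17 - 786) + 3008 = -13326/17 + 3008 = 37810/17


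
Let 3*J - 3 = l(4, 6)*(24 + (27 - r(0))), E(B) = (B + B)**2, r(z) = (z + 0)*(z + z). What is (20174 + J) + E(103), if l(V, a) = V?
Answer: 62679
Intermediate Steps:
r(z) = 2*z**2 (r(z) = z*(2*z) = 2*z**2)
E(B) = 4*B**2 (E(B) = (2*B)**2 = 4*B**2)
J = 69 (J = 1 + (4*(24 + (27 - 2*0**2)))/3 = 1 + (4*(24 + (27 - 2*0)))/3 = 1 + (4*(24 + (27 - 1*0)))/3 = 1 + (4*(24 + (27 + 0)))/3 = 1 + (4*(24 + 27))/3 = 1 + (4*51)/3 = 1 + (1/3)*204 = 1 + 68 = 69)
(20174 + J) + E(103) = (20174 + 69) + 4*103**2 = 20243 + 4*10609 = 20243 + 42436 = 62679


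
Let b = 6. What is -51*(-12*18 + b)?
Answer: 10710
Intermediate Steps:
-51*(-12*18 + b) = -51*(-12*18 + 6) = -51*(-216 + 6) = -51*(-210) = 10710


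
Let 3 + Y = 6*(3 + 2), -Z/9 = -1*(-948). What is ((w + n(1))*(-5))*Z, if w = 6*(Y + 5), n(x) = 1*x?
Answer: 8233380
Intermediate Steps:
Z = -8532 (Z = -(-9)*(-948) = -9*948 = -8532)
Y = 27 (Y = -3 + 6*(3 + 2) = -3 + 6*5 = -3 + 30 = 27)
n(x) = x
w = 192 (w = 6*(27 + 5) = 6*32 = 192)
((w + n(1))*(-5))*Z = ((192 + 1)*(-5))*(-8532) = (193*(-5))*(-8532) = -965*(-8532) = 8233380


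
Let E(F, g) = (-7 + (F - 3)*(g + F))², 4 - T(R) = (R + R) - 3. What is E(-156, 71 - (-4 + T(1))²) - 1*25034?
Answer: 186761855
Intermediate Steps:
T(R) = 7 - 2*R (T(R) = 4 - ((R + R) - 3) = 4 - (2*R - 3) = 4 - (-3 + 2*R) = 4 + (3 - 2*R) = 7 - 2*R)
E(F, g) = (-7 + (-3 + F)*(F + g))²
E(-156, 71 - (-4 + T(1))²) - 1*25034 = (7 - 1*(-156)² + 3*(-156) + 3*(71 - (-4 + (7 - 2*1))²) - 1*(-156)*(71 - (-4 + (7 - 2*1))²))² - 1*25034 = (7 - 1*24336 - 468 + 3*(71 - (-4 + (7 - 2))²) - 1*(-156)*(71 - (-4 + (7 - 2))²))² - 25034 = (7 - 24336 - 468 + 3*(71 - (-4 + 5)²) - 1*(-156)*(71 - (-4 + 5)²))² - 25034 = (7 - 24336 - 468 + 3*(71 - 1*1²) - 1*(-156)*(71 - 1*1²))² - 25034 = (7 - 24336 - 468 + 3*(71 - 1*1) - 1*(-156)*(71 - 1*1))² - 25034 = (7 - 24336 - 468 + 3*(71 - 1) - 1*(-156)*(71 - 1))² - 25034 = (7 - 24336 - 468 + 3*70 - 1*(-156)*70)² - 25034 = (7 - 24336 - 468 + 210 + 10920)² - 25034 = (-13667)² - 25034 = 186786889 - 25034 = 186761855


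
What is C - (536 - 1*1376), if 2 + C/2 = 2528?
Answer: 5892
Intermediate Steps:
C = 5052 (C = -4 + 2*2528 = -4 + 5056 = 5052)
C - (536 - 1*1376) = 5052 - (536 - 1*1376) = 5052 - (536 - 1376) = 5052 - 1*(-840) = 5052 + 840 = 5892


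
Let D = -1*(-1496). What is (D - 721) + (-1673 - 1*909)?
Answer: -1807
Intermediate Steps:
D = 1496
(D - 721) + (-1673 - 1*909) = (1496 - 721) + (-1673 - 1*909) = 775 + (-1673 - 909) = 775 - 2582 = -1807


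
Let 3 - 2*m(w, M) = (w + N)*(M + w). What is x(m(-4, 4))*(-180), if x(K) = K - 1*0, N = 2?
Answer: -270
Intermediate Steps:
m(w, M) = 3/2 - (2 + w)*(M + w)/2 (m(w, M) = 3/2 - (w + 2)*(M + w)/2 = 3/2 - (2 + w)*(M + w)/2)
x(K) = K (x(K) = K + 0 = K)
x(m(-4, 4))*(-180) = (3/2 - 1*4 - 1*(-4) - ½*(-4)² - ½*4*(-4))*(-180) = (3/2 - 4 + 4 - ½*16 + 8)*(-180) = (3/2 - 4 + 4 - 8 + 8)*(-180) = (3/2)*(-180) = -270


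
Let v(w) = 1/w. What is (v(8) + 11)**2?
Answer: 7921/64 ≈ 123.77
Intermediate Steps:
(v(8) + 11)**2 = (1/8 + 11)**2 = (89/8)**2 = 7921/64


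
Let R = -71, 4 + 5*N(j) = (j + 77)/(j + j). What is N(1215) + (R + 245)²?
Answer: 183922486/6075 ≈ 30275.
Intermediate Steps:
N(j) = -⅘ + (77 + j)/(10*j) (N(j) = -⅘ + ((j + 77)/(j + j))/5 = -⅘ + ((77 + j)/((2*j)))/5 = -⅘ + ((77 + j)*(1/(2*j)))/5 = -⅘ + ((77 + j)/(2*j))/5 = -⅘ + (77 + j)/(10*j))
N(1215) + (R + 245)² = (7/10)*(11 - 1*1215)/1215 + (-71 + 245)² = (7/10)*(1/1215)*(11 - 1215) + 174² = (7/10)*(1/1215)*(-1204) + 30276 = -4214/6075 + 30276 = 183922486/6075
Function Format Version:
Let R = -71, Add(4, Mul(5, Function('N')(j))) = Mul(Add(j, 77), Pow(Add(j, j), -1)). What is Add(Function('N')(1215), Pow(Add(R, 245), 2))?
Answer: Rational(183922486, 6075) ≈ 30275.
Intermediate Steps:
Function('N')(j) = Add(Rational(-4, 5), Mul(Rational(1, 10), Pow(j, -1), Add(77, j))) (Function('N')(j) = Add(Rational(-4, 5), Mul(Rational(1, 5), Mul(Add(j, 77), Pow(Add(j, j), -1)))) = Add(Rational(-4, 5), Mul(Rational(1, 5), Mul(Add(77, j), Pow(Mul(2, j), -1)))) = Add(Rational(-4, 5), Mul(Rational(1, 5), Mul(Add(77, j), Mul(Rational(1, 2), Pow(j, -1))))) = Add(Rational(-4, 5), Mul(Rational(1, 5), Mul(Rational(1, 2), Pow(j, -1), Add(77, j)))) = Add(Rational(-4, 5), Mul(Rational(1, 10), Pow(j, -1), Add(77, j))))
Add(Function('N')(1215), Pow(Add(R, 245), 2)) = Add(Mul(Rational(7, 10), Pow(1215, -1), Add(11, Mul(-1, 1215))), Pow(Add(-71, 245), 2)) = Add(Mul(Rational(7, 10), Rational(1, 1215), Add(11, -1215)), Pow(174, 2)) = Add(Mul(Rational(7, 10), Rational(1, 1215), -1204), 30276) = Add(Rational(-4214, 6075), 30276) = Rational(183922486, 6075)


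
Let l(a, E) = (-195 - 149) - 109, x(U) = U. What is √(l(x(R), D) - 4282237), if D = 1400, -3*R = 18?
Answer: I*√4282690 ≈ 2069.5*I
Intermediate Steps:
R = -6 (R = -⅓*18 = -6)
l(a, E) = -453 (l(a, E) = -344 - 109 = -453)
√(l(x(R), D) - 4282237) = √(-453 - 4282237) = √(-4282690) = I*√4282690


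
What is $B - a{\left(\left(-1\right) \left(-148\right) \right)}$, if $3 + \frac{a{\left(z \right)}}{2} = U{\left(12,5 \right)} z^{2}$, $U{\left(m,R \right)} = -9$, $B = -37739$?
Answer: $356539$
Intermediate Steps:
$a{\left(z \right)} = -6 - 18 z^{2}$ ($a{\left(z \right)} = -6 + 2 \left(- 9 z^{2}\right) = -6 - 18 z^{2}$)
$B - a{\left(\left(-1\right) \left(-148\right) \right)} = -37739 - \left(-6 - 18 \left(\left(-1\right) \left(-148\right)\right)^{2}\right) = -37739 - \left(-6 - 18 \cdot 148^{2}\right) = -37739 - \left(-6 - 394272\right) = -37739 - -394278 = -37739 + 394278 = 356539$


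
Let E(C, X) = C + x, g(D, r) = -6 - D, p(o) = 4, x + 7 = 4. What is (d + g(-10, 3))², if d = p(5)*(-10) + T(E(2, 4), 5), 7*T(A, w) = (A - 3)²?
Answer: 55696/49 ≈ 1136.7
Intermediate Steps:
x = -3 (x = -7 + 4 = -3)
E(C, X) = -3 + C (E(C, X) = C - 3 = -3 + C)
T(A, w) = (-3 + A)²/7 (T(A, w) = (A - 3)²/7 = (-3 + A)²/7)
d = -264/7 (d = 4*(-10) + (-3 + (-3 + 2))²/7 = -40 + (-3 - 1)²/7 = -40 + (⅐)*(-4)² = -40 + (⅐)*16 = -40 + 16/7 = -264/7 ≈ -37.714)
(d + g(-10, 3))² = (-264/7 + (-6 - 1*(-10)))² = (-264/7 + (-6 + 10))² = (-264/7 + 4)² = (-236/7)² = 55696/49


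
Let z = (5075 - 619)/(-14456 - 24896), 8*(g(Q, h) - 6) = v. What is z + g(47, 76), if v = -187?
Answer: -688197/39352 ≈ -17.488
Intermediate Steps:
g(Q, h) = -139/8 (g(Q, h) = 6 + (⅛)*(-187) = 6 - 187/8 = -139/8)
z = -557/4919 (z = 4456/(-39352) = 4456*(-1/39352) = -557/4919 ≈ -0.11323)
z + g(47, 76) = -557/4919 - 139/8 = -688197/39352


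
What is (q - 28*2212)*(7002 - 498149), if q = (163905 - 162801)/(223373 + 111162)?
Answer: 442454230635584/14545 ≈ 3.0420e+10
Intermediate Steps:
q = 48/14545 (q = 1104/334535 = 1104*(1/334535) = 48/14545 ≈ 0.0033001)
(q - 28*2212)*(7002 - 498149) = (48/14545 - 28*2212)*(7002 - 498149) = (48/14545 - 61936)*(-491147) = -900859072/14545*(-491147) = 442454230635584/14545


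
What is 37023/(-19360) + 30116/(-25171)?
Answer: -1514951693/487310560 ≈ -3.1088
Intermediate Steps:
37023/(-19360) + 30116/(-25171) = 37023*(-1/19360) + 30116*(-1/25171) = -37023/19360 - 30116/25171 = -1514951693/487310560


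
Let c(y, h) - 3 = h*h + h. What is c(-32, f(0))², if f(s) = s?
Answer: 9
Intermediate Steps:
c(y, h) = 3 + h + h² (c(y, h) = 3 + (h*h + h) = 3 + (h² + h) = 3 + (h + h²) = 3 + h + h²)
c(-32, f(0))² = (3 + 0 + 0²)² = (3 + 0 + 0)² = 3² = 9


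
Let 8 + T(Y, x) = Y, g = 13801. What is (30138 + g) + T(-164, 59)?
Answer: 43767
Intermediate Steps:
T(Y, x) = -8 + Y
(30138 + g) + T(-164, 59) = (30138 + 13801) + (-8 - 164) = 43939 - 172 = 43767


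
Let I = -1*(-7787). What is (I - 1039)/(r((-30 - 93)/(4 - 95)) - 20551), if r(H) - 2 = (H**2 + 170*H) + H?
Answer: -55880188/168237137 ≈ -0.33215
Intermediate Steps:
I = 7787
r(H) = 2 + H**2 + 171*H (r(H) = 2 + ((H**2 + 170*H) + H) = 2 + (H**2 + 171*H) = 2 + H**2 + 171*H)
(I - 1039)/(r((-30 - 93)/(4 - 95)) - 20551) = (7787 - 1039)/((2 + ((-30 - 93)/(4 - 95))**2 + 171*((-30 - 93)/(4 - 95))) - 20551) = 6748/((2 + (-123/(-91))**2 + 171*(-123/(-91))) - 20551) = 6748/((2 + (-123*(-1/91))**2 + 171*(-123*(-1/91))) - 20551) = 6748/((2 + (123/91)**2 + 171*(123/91)) - 20551) = 6748/((2 + 15129/8281 + 21033/91) - 20551) = 6748/(1945694/8281 - 20551) = 6748/(-168237137/8281) = 6748*(-8281/168237137) = -55880188/168237137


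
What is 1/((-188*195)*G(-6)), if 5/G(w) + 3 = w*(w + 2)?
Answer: -7/61100 ≈ -0.00011457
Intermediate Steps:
G(w) = 5/(-3 + w*(2 + w)) (G(w) = 5/(-3 + w*(w + 2)) = 5/(-3 + w*(2 + w)))
1/((-188*195)*G(-6)) = 1/((-188*195)*(5/(-3 + (-6)**2 + 2*(-6)))) = 1/(-183300/(-3 + 36 - 12)) = 1/(-183300/21) = 1/(-36660*5/21) = 1/(-61100/7) = -7/61100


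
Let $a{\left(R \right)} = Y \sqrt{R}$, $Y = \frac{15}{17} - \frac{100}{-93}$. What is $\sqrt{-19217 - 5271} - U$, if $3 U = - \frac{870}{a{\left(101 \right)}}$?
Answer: $\frac{91698 \sqrt{101}}{62519} + 2 i \sqrt{6122} \approx 14.74 + 156.49 i$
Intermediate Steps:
$Y = \frac{3095}{1581}$ ($Y = 15 \cdot \frac{1}{17} - - \frac{100}{93} = \frac{15}{17} + \frac{100}{93} = \frac{3095}{1581} \approx 1.9576$)
$a{\left(R \right)} = \frac{3095 \sqrt{R}}{1581}$
$U = - \frac{91698 \sqrt{101}}{62519}$ ($U = \frac{\left(-870\right) \frac{1}{\frac{3095}{1581} \sqrt{101}}}{3} = \frac{\left(-870\right) \frac{1581 \sqrt{101}}{312595}}{3} = \frac{\left(- \frac{275094}{62519}\right) \sqrt{101}}{3} = - \frac{91698 \sqrt{101}}{62519} \approx -14.74$)
$\sqrt{-19217 - 5271} - U = \sqrt{-19217 - 5271} - - \frac{91698 \sqrt{101}}{62519} = \sqrt{-24488} + \frac{91698 \sqrt{101}}{62519} = 2 i \sqrt{6122} + \frac{91698 \sqrt{101}}{62519} = \frac{91698 \sqrt{101}}{62519} + 2 i \sqrt{6122}$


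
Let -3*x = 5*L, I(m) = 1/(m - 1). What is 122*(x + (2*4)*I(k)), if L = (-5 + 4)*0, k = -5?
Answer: -488/3 ≈ -162.67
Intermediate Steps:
I(m) = 1/(-1 + m)
L = 0 (L = -1*0 = 0)
x = 0 (x = -5*0/3 = -⅓*0 = 0)
122*(x + (2*4)*I(k)) = 122*(0 + (2*4)/(-1 - 5)) = 122*(0 + 8/(-6)) = 122*(0 + 8*(-⅙)) = 122*(0 - 4/3) = 122*(-4/3) = -488/3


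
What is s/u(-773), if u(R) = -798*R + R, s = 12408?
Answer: 12408/616081 ≈ 0.020140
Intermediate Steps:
u(R) = -797*R
s/u(-773) = 12408/((-797*(-773))) = 12408/616081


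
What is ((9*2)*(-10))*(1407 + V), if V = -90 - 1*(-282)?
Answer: -287820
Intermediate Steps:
V = 192 (V = -90 + 282 = 192)
((9*2)*(-10))*(1407 + V) = ((9*2)*(-10))*(1407 + 192) = (18*(-10))*1599 = -180*1599 = -287820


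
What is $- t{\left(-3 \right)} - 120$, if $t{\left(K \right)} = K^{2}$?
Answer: $-129$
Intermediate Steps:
$- t{\left(-3 \right)} - 120 = - \left(-3\right)^{2} - 120 = \left(-1\right) 9 - 120 = -9 - 120 = -129$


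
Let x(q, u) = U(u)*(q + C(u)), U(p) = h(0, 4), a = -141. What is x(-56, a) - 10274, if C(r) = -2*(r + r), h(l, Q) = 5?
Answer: -7734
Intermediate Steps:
U(p) = 5
C(r) = -4*r
x(q, u) = -20*u + 5*q (x(q, u) = 5*(q - 4*u) = -20*u + 5*q)
x(-56, a) - 10274 = (-20*(-141) + 5*(-56)) - 10274 = (2820 - 280) - 10274 = 2540 - 10274 = -7734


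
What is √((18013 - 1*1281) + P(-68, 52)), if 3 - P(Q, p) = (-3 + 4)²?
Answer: √16734 ≈ 129.36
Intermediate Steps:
P(Q, p) = 2 (P(Q, p) = 3 - (-3 + 4)² = 3 - 1*1² = 3 - 1*1 = 3 - 1 = 2)
√((18013 - 1*1281) + P(-68, 52)) = √((18013 - 1*1281) + 2) = √((18013 - 1281) + 2) = √(16732 + 2) = √16734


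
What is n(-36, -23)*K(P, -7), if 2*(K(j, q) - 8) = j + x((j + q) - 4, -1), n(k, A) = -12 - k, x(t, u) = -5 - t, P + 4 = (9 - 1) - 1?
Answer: 264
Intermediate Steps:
P = 3 (P = -4 + ((9 - 1) - 1) = -4 + (8 - 1) = -4 + 7 = 3)
K(j, q) = 15/2 - q/2 (K(j, q) = 8 + (j + (-5 - ((j + q) - 4)))/2 = 8 + (j + (-5 - (-4 + j + q)))/2 = 8 + (j + (-5 + (4 - j - q)))/2 = 8 + (j + (-1 - j - q))/2 = 8 + (-1 - q)/2 = 8 + (-½ - q/2) = 15/2 - q/2)
n(-36, -23)*K(P, -7) = (-12 - 1*(-36))*(15/2 - ½*(-7)) = (-12 + 36)*(15/2 + 7/2) = 24*11 = 264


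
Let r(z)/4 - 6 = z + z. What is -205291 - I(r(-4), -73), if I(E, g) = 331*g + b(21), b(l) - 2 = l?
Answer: -181151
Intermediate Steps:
b(l) = 2 + l
r(z) = 24 + 8*z (r(z) = 24 + 4*(z + z) = 24 + 4*(2*z) = 24 + 8*z)
I(E, g) = 23 + 331*g (I(E, g) = 331*g + (2 + 21) = 331*g + 23 = 23 + 331*g)
-205291 - I(r(-4), -73) = -205291 - (23 + 331*(-73)) = -205291 - (23 - 24163) = -205291 - 1*(-24140) = -205291 + 24140 = -181151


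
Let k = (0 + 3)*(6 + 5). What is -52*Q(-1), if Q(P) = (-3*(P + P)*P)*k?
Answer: 10296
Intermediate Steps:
k = 33 (k = 3*11 = 33)
Q(P) = -198*P² (Q(P) = -3*(P + P)*P*33 = -3*2*P*P*33 = -6*P²*33 = -198*P²)
-52*Q(-1) = -(-10296)*(-1)² = -(-10296) = -52*(-198) = 10296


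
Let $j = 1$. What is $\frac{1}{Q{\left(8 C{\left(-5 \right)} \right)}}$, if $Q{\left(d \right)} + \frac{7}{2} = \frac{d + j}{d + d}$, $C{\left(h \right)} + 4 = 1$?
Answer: $- \frac{48}{145} \approx -0.33103$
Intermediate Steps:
$C{\left(h \right)} = -3$ ($C{\left(h \right)} = -4 + 1 = -3$)
$Q{\left(d \right)} = - \frac{7}{2} + \frac{1 + d}{2 d}$ ($Q{\left(d \right)} = - \frac{7}{2} + \frac{d + 1}{d + d} = - \frac{7}{2} + \frac{1 + d}{2 d}$)
$\frac{1}{Q{\left(8 C{\left(-5 \right)} \right)}} = \frac{1}{-3 + \frac{1}{2 \cdot 8 \left(-3\right)}} = \frac{1}{-3 + \frac{1}{2 \left(-24\right)}} = \frac{1}{-3 + \frac{1}{2} \left(- \frac{1}{24}\right)} = \frac{1}{-3 - \frac{1}{48}} = \frac{1}{- \frac{145}{48}} = - \frac{48}{145}$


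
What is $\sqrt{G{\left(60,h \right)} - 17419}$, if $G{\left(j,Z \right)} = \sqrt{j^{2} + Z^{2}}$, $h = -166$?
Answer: $\sqrt{-17419 + 2 \sqrt{7789}} \approx 131.31 i$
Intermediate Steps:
$G{\left(j,Z \right)} = \sqrt{Z^{2} + j^{2}}$
$\sqrt{G{\left(60,h \right)} - 17419} = \sqrt{\sqrt{\left(-166\right)^{2} + 60^{2}} - 17419} = \sqrt{\sqrt{27556 + 3600} - 17419} = \sqrt{\sqrt{31156} - 17419} = \sqrt{2 \sqrt{7789} - 17419} = \sqrt{-17419 + 2 \sqrt{7789}}$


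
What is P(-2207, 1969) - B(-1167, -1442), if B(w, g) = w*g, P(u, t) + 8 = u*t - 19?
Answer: -6028424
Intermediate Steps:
P(u, t) = -27 + t*u (P(u, t) = -8 + (u*t - 19) = -8 + (t*u - 19) = -8 + (-19 + t*u) = -27 + t*u)
B(w, g) = g*w
P(-2207, 1969) - B(-1167, -1442) = (-27 + 1969*(-2207)) - (-1442)*(-1167) = (-27 - 4345583) - 1*1682814 = -4345610 - 1682814 = -6028424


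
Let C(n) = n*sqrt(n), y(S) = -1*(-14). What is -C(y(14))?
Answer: -14*sqrt(14) ≈ -52.383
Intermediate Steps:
y(S) = 14
C(n) = n**(3/2)
-C(y(14)) = -14**(3/2) = -14*sqrt(14)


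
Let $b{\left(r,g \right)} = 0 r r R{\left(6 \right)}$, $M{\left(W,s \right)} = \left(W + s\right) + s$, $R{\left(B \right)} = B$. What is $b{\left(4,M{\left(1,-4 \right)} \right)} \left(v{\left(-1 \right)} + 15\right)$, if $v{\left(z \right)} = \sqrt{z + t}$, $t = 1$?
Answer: $0$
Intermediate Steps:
$M{\left(W,s \right)} = W + 2 s$
$b{\left(r,g \right)} = 0$ ($b{\left(r,g \right)} = 0 r r 6 = 0 r 6 = 0 \cdot 6 = 0$)
$v{\left(z \right)} = \sqrt{1 + z}$ ($v{\left(z \right)} = \sqrt{z + 1} = \sqrt{1 + z}$)
$b{\left(4,M{\left(1,-4 \right)} \right)} \left(v{\left(-1 \right)} + 15\right) = 0 \left(\sqrt{1 - 1} + 15\right) = 0 \left(\sqrt{0} + 15\right) = 0 \left(0 + 15\right) = 0 \cdot 15 = 0$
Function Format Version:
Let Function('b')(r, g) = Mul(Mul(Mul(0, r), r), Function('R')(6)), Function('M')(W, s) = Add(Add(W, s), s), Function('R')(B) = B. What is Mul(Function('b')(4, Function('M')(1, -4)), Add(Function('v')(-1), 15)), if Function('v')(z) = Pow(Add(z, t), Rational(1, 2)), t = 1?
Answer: 0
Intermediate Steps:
Function('M')(W, s) = Add(W, Mul(2, s))
Function('b')(r, g) = 0 (Function('b')(r, g) = Mul(Mul(Mul(0, r), r), 6) = Mul(Mul(0, r), 6) = Mul(0, 6) = 0)
Function('v')(z) = Pow(Add(1, z), Rational(1, 2)) (Function('v')(z) = Pow(Add(z, 1), Rational(1, 2)) = Pow(Add(1, z), Rational(1, 2)))
Mul(Function('b')(4, Function('M')(1, -4)), Add(Function('v')(-1), 15)) = Mul(0, Add(Pow(Add(1, -1), Rational(1, 2)), 15)) = Mul(0, Add(Pow(0, Rational(1, 2)), 15)) = Mul(0, Add(0, 15)) = Mul(0, 15) = 0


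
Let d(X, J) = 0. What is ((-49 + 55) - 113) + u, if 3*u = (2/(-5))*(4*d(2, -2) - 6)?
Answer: -531/5 ≈ -106.20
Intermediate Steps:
u = ⅘ (u = ((2/(-5))*(4*0 - 6))/3 = ((2*(-⅕))*(0 - 6))/3 = (-⅖*(-6))/3 = (⅓)*(12/5) = ⅘ ≈ 0.80000)
((-49 + 55) - 113) + u = ((-49 + 55) - 113) + ⅘ = (6 - 113) + ⅘ = -107 + ⅘ = -531/5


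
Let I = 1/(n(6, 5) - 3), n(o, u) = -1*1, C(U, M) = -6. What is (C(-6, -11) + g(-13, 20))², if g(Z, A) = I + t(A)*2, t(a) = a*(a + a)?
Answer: 40640625/16 ≈ 2.5400e+6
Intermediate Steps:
n(o, u) = -1
t(a) = 2*a² (t(a) = a*(2*a) = 2*a²)
I = -¼ (I = 1/(-1 - 3) = 1/(-4) = -¼ ≈ -0.25000)
g(Z, A) = -¼ + 4*A² (g(Z, A) = -¼ + (2*A²)*2 = -¼ + 4*A²)
(C(-6, -11) + g(-13, 20))² = (-6 + (-¼ + 4*20²))² = (-6 + (-¼ + 4*400))² = (-6 + (-¼ + 1600))² = (-6 + 6399/4)² = (6375/4)² = 40640625/16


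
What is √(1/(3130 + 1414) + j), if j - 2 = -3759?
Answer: I*√1212098297/568 ≈ 61.294*I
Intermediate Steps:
j = -3757 (j = 2 - 3759 = -3757)
√(1/(3130 + 1414) + j) = √(1/(3130 + 1414) - 3757) = √(1/4544 - 3757) = √(-17071807/4544) = I*√1212098297/568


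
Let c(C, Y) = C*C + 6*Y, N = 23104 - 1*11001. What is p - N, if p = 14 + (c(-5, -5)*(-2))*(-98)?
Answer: -13069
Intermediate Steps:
N = 12103 (N = 23104 - 11001 = 12103)
c(C, Y) = C² + 6*Y
p = -966 (p = 14 + (((-5)² + 6*(-5))*(-2))*(-98) = 14 + ((25 - 30)*(-2))*(-98) = 14 - 5*(-2)*(-98) = 14 + 10*(-98) = 14 - 980 = -966)
p - N = -966 - 1*12103 = -966 - 12103 = -13069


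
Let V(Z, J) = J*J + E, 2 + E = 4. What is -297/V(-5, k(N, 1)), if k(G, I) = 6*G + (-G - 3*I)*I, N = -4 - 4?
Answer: -99/617 ≈ -0.16045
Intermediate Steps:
E = 2 (E = -2 + 4 = 2)
N = -8
k(G, I) = 6*G + I*(-G - 3*I)
V(Z, J) = 2 + J² (V(Z, J) = J*J + 2 = J² + 2 = 2 + J²)
-297/V(-5, k(N, 1)) = -297/(2 + (-3*1² + 6*(-8) - 1*(-8)*1)²) = -297/(2 + (-3*1 - 48 + 8)²) = -297/(2 + (-3 - 48 + 8)²) = -297/(2 + (-43)²) = -297/(2 + 1849) = -297/1851 = -297*1/1851 = -99/617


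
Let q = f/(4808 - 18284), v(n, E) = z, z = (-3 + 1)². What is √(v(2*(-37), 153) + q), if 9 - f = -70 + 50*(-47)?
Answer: 5*√6936771/6738 ≈ 1.9544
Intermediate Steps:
f = 2429 (f = 9 - (-70 + 50*(-47)) = 9 - (-70 - 2350) = 9 - 1*(-2420) = 9 + 2420 = 2429)
z = 4 (z = (-2)² = 4)
v(n, E) = 4
q = -2429/13476 (q = 2429/(4808 - 18284) = 2429/(-13476) = 2429*(-1/13476) = -2429/13476 ≈ -0.18025)
√(v(2*(-37), 153) + q) = √(4 - 2429/13476) = √(51475/13476) = 5*√6936771/6738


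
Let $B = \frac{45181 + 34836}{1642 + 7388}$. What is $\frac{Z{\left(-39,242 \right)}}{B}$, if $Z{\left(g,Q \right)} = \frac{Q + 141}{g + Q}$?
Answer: $\frac{494070}{2320493} \approx 0.21292$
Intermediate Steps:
$Z{\left(g,Q \right)} = \frac{141 + Q}{Q + g}$
$B = \frac{11431}{1290}$ ($B = \frac{80017}{9030} = 80017 \cdot \frac{1}{9030} = \frac{11431}{1290} \approx 8.8612$)
$\frac{Z{\left(-39,242 \right)}}{B} = \frac{\frac{1}{242 - 39} \left(141 + 242\right)}{\frac{11431}{1290}} = \frac{1}{203} \cdot 383 \cdot \frac{1290}{11431} = \frac{383}{203} \cdot \frac{1290}{11431} = \frac{494070}{2320493}$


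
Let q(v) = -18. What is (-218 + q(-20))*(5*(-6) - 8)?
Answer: 8968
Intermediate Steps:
(-218 + q(-20))*(5*(-6) - 8) = (-218 - 18)*(5*(-6) - 8) = -236*(-30 - 8) = -236*(-38) = 8968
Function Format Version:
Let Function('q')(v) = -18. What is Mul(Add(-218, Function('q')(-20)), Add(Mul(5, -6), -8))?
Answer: 8968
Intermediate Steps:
Mul(Add(-218, Function('q')(-20)), Add(Mul(5, -6), -8)) = Mul(Add(-218, -18), Add(Mul(5, -6), -8)) = Mul(-236, Add(-30, -8)) = Mul(-236, -38) = 8968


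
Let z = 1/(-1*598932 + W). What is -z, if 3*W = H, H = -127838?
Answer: 3/1924634 ≈ 1.5587e-6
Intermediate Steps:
W = -127838/3 (W = (⅓)*(-127838) = -127838/3 ≈ -42613.)
z = -3/1924634 (z = 1/(-1*598932 - 127838/3) = 1/(-598932 - 127838/3) = 1/(-1924634/3) = -3/1924634 ≈ -1.5587e-6)
-z = -1*(-3/1924634) = 3/1924634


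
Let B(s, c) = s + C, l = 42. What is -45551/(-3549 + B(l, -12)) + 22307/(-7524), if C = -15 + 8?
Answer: 132169463/13219668 ≈ 9.9979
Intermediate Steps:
C = -7
B(s, c) = -7 + s (B(s, c) = s - 7 = -7 + s)
-45551/(-3549 + B(l, -12)) + 22307/(-7524) = -45551/(-3549 + (-7 + 42)) + 22307/(-7524) = -45551/(-3549 + 35) + 22307*(-1/7524) = -45551/(-3514) - 22307/7524 = -45551*(-1/3514) - 22307/7524 = 45551/3514 - 22307/7524 = 132169463/13219668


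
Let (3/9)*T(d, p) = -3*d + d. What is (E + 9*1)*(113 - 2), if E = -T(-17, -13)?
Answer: -10323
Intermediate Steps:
T(d, p) = -6*d (T(d, p) = 3*(-3*d + d) = 3*(-2*d) = -6*d)
E = -102 (E = -(-6)*(-17) = -1*102 = -102)
(E + 9*1)*(113 - 2) = (-102 + 9*1)*(113 - 2) = (-102 + 9)*111 = -93*111 = -10323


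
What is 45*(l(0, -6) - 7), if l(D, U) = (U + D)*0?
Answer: -315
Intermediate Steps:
l(D, U) = 0 (l(D, U) = (D + U)*0 = 0)
45*(l(0, -6) - 7) = 45*(0 - 7) = 45*(-7) = -315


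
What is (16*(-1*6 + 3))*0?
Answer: 0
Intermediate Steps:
(16*(-1*6 + 3))*0 = (16*(-6 + 3))*0 = (16*(-3))*0 = -48*0 = 0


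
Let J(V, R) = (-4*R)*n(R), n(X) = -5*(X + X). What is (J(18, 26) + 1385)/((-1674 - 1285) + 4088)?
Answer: 28425/1129 ≈ 25.177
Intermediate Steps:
n(X) = -10*X
J(V, R) = 40*R**2 (J(V, R) = (-4*R)*(-10*R) = 40*R**2)
(J(18, 26) + 1385)/((-1674 - 1285) + 4088) = (40*26**2 + 1385)/((-1674 - 1285) + 4088) = (40*676 + 1385)/(-2959 + 4088) = (27040 + 1385)/1129 = 28425*(1/1129) = 28425/1129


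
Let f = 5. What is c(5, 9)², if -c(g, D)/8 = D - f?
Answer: 1024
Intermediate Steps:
c(g, D) = 40 - 8*D (c(g, D) = -8*(D - 1*5) = -8*(D - 5) = -8*(-5 + D) = 40 - 8*D)
c(5, 9)² = (40 - 8*9)² = (40 - 72)² = (-32)² = 1024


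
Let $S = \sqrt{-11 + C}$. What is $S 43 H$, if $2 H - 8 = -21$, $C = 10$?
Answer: $- \frac{559 i}{2} \approx - 279.5 i$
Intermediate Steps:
$H = - \frac{13}{2}$ ($H = 4 + \frac{1}{2} \left(-21\right) = 4 - \frac{21}{2} = - \frac{13}{2} \approx -6.5$)
$S = i$ ($S = \sqrt{-11 + 10} = \sqrt{-1} = i \approx 1.0 i$)
$S 43 H = i 43 \left(- \frac{13}{2}\right) = 43 i \left(- \frac{13}{2}\right) = - \frac{559 i}{2}$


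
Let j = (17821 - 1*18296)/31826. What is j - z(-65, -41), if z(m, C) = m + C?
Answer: 3373081/31826 ≈ 105.99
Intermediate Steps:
z(m, C) = C + m
j = -475/31826 (j = (17821 - 18296)*(1/31826) = -475*1/31826 = -475/31826 ≈ -0.014925)
j - z(-65, -41) = -475/31826 - (-41 - 65) = -475/31826 - 1*(-106) = -475/31826 + 106 = 3373081/31826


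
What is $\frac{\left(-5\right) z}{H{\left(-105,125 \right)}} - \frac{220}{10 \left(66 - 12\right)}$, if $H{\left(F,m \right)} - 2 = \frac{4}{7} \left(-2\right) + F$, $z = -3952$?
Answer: $- \frac{138617}{729} \approx -190.15$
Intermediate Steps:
$H{\left(F,m \right)} = \frac{6}{7} + F$ ($H{\left(F,m \right)} = 2 + \left(\frac{4}{7} \left(-2\right) + F\right) = 2 + \left(- \frac{8}{7} + F\right) = \frac{6}{7} + F$)
$\frac{\left(-5\right) z}{H{\left(-105,125 \right)}} - \frac{220}{10 \left(66 - 12\right)} = \frac{\left(-5\right) \left(-3952\right)}{\frac{6}{7} - 105} - \frac{220}{10 \left(66 - 12\right)} = \frac{19760}{- \frac{729}{7}} - \frac{220}{10 \cdot 54} = 19760 \left(- \frac{7}{729}\right) - \frac{220}{540} = - \frac{138320}{729} - \frac{11}{27} = - \frac{138617}{729}$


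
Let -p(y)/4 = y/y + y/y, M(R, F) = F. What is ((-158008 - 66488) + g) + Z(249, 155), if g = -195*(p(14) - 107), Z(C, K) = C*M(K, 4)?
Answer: -201075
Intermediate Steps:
p(y) = -8 (p(y) = -4*(y/y + y/y) = -4*(1 + 1) = -4*2 = -8)
Z(C, K) = 4*C (Z(C, K) = C*4 = 4*C)
g = 22425 (g = -195*(-8 - 107) = -195*(-115) = 22425)
((-158008 - 66488) + g) + Z(249, 155) = ((-158008 - 66488) + 22425) + 4*249 = (-224496 + 22425) + 996 = -202071 + 996 = -201075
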